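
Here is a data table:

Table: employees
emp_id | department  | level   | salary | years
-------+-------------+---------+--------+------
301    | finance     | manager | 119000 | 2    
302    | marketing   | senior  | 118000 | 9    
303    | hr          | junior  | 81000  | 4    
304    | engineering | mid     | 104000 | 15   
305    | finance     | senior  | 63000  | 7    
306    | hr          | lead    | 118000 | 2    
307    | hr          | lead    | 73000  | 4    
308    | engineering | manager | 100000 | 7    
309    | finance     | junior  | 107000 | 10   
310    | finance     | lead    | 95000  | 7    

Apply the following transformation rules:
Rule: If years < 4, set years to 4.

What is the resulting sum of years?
71

Step 1: 2 records have years < 4
Step 2: These records originally summed to 4
Step 3: After setting to minimum: 2 × 4 = 8
Step 4: Unaffected records sum: 63
Step 5: Final sum = 8 + 63 = 71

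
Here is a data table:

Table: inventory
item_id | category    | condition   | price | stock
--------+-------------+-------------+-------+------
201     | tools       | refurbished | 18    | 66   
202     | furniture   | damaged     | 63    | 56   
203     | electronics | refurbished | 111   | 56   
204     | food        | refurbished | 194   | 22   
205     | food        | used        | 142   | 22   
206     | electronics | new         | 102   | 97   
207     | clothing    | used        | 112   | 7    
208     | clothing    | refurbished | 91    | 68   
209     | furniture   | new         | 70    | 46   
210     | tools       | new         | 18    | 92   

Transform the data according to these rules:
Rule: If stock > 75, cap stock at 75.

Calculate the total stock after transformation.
493

Step 1: 2 records have stock > 75
Step 2: These records originally summed to 189
Step 3: After capping: 2 × 75 = 150
Step 4: Unaffected records sum: 343
Step 5: Final sum = 150 + 343 = 493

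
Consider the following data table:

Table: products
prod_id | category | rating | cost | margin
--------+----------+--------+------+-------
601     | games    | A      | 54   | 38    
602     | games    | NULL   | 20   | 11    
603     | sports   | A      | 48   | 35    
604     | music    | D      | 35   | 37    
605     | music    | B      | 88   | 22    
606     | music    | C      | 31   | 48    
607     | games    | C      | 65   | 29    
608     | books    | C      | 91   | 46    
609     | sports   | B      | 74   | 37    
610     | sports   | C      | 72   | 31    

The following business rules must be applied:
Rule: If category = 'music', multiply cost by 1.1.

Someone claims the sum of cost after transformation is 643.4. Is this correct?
No, the correct result is 593.4.

Step 1: Calculate the correct sum after transformation
Step 2: Apply multiplier 1.1 to records where category = 'music'
Step 3: Correct result = 593.4
Step 4: Claimed result = 643.4
Step 5: 593.4 ≠ 643.4
Conclusion: The claimed result is incorrect. The correct answer is 593.4.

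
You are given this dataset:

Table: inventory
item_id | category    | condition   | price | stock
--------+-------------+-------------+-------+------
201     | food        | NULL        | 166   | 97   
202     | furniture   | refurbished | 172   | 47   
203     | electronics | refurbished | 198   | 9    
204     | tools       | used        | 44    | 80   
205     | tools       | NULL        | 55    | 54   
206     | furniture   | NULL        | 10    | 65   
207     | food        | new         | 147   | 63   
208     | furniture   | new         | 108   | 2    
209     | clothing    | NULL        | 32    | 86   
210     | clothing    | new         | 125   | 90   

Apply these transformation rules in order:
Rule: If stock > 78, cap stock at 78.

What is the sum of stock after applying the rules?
552

Step 1: 4 records have stock > 78
Step 2: These records originally summed to 353
Step 3: After capping: 4 × 78 = 312
Step 4: Unaffected records sum: 240
Step 5: Final sum = 312 + 240 = 552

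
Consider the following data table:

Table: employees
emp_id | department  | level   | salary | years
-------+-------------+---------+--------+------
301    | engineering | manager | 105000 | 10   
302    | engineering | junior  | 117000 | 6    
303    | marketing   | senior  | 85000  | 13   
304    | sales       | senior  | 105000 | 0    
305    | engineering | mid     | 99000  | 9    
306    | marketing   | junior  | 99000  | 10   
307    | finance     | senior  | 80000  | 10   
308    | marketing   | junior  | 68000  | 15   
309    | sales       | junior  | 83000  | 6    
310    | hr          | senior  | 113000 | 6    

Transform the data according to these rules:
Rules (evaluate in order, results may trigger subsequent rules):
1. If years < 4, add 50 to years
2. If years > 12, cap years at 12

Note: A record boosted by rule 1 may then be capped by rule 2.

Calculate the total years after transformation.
93

Step 1: Apply rule 1 to records with years < 4
  - 1 records get bonus of 50
  - Of these, 1 records then exceed 12 and get capped
Step 2: Apply rule 2 to records with years > 12
  - 2 records (original) are capped
Step 3: Calculate final sum = 93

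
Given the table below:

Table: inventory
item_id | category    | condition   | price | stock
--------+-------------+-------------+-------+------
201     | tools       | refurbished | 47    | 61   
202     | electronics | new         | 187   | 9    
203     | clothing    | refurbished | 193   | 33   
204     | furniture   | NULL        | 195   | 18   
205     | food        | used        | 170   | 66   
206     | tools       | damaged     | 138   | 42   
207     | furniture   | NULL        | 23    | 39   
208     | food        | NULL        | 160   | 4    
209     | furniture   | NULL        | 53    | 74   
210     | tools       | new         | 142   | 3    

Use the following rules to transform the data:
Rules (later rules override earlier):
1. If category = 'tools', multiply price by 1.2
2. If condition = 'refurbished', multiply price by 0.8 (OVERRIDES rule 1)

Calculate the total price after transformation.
1316.0

Step 1: Rule 2 takes priority for records with condition = 'refurbished'
  - 2 records: 240 × 0.8 = 192.0
Step 2: Rule 1 applies to remaining records with category = 'tools'
  - 2 records: 280 × 1.2 = 336.0
Step 3: Other records unchanged: 788
Step 4: Final sum = 192.0 + 336.0 + 788 = 1316.0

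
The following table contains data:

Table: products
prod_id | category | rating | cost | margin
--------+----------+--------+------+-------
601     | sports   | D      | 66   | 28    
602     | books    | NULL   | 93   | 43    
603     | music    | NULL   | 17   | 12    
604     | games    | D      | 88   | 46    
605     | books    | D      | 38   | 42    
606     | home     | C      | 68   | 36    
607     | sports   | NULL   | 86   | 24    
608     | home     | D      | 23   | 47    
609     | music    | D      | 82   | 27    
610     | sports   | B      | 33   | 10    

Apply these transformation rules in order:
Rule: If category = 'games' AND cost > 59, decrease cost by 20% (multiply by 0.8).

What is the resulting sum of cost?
576.4

Step 1: Find records where category = 'games' AND cost > 59
Step 2: 1 records match, summing to 88
Step 3: After multiplier: 88 × 0.8 = 70.4
Step 4: Unaffected records sum: 506
Step 5: Final sum = 70.4 + 506 = 576.4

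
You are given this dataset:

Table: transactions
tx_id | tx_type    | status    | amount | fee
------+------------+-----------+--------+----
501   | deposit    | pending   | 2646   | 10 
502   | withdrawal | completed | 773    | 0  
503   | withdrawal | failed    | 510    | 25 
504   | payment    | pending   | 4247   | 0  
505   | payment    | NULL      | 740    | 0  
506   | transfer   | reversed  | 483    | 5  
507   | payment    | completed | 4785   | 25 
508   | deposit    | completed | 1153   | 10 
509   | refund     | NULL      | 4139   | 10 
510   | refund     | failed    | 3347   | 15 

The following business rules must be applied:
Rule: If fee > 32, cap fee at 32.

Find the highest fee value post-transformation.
25

Step 1: Original maximum fee = 25
Step 2: Check cap of 32 against maximum
Step 3: No records exceed the cap (max 25 <= cap 32), so no capping applies
Step 4: Maximum after transformation = 25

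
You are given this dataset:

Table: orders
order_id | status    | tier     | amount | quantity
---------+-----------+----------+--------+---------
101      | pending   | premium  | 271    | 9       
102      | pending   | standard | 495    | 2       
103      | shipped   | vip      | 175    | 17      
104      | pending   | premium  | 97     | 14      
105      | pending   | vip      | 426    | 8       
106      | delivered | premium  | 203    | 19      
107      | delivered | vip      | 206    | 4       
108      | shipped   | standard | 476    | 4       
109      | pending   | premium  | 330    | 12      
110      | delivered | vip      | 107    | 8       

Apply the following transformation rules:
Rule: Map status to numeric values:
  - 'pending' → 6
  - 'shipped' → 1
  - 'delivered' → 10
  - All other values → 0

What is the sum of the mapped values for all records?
62

Step 1: Apply mapping to each record
Step 2: Count by status:
  'pending': 5 records × 6 = 30
  'shipped': 2 records × 1 = 2
  'delivered': 3 records × 10 = 30
Step 3: Sum all mapped values = 62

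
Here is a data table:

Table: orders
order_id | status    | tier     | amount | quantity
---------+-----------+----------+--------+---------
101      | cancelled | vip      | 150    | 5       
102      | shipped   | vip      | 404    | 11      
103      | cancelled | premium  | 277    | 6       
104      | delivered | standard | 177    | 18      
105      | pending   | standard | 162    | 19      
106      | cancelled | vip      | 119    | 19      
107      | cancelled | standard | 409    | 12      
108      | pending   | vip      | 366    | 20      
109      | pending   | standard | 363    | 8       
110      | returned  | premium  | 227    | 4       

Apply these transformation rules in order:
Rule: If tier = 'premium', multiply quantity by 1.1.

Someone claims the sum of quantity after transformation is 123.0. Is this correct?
Yes, the result is correct.

Step 1: Calculate the correct sum after transformation
Step 2: Apply multiplier 1.1 to records where tier = 'premium'
Step 3: Correct result = 123.0
Step 4: Claimed result = 123.0
Step 5: 123.0 = 123.0 ✓
Conclusion: The claimed result is correct.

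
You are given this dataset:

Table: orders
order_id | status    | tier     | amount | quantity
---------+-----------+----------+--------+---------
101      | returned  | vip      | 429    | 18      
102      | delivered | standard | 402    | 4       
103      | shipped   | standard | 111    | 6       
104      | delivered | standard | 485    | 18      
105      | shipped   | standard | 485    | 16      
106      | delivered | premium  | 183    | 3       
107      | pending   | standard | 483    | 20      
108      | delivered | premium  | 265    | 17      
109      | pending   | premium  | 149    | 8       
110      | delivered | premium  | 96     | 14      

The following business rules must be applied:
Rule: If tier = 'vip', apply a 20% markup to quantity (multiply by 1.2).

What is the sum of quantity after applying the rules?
127.6

Step 1: Records with tier = 'vip' have total quantity = 18
Step 2: Apply multiplier: 18 × 1.2 = 21.6
Step 3: Other records total: 106
Step 4: Final sum = 21.6 + 106 = 127.6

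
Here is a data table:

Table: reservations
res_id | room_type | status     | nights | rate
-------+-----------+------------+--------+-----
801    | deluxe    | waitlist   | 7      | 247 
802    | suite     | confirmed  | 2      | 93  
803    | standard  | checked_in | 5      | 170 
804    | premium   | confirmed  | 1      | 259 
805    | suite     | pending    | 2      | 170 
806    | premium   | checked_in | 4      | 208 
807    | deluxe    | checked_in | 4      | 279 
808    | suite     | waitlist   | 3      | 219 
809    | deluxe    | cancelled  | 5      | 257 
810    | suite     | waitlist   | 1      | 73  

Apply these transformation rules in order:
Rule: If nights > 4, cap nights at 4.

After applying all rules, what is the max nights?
4

Step 1: Original maximum nights = 7
Step 2: Apply cap at 4
Step 3: 3 records had nights > 4 and were capped
Step 4: Maximum after transformation = 4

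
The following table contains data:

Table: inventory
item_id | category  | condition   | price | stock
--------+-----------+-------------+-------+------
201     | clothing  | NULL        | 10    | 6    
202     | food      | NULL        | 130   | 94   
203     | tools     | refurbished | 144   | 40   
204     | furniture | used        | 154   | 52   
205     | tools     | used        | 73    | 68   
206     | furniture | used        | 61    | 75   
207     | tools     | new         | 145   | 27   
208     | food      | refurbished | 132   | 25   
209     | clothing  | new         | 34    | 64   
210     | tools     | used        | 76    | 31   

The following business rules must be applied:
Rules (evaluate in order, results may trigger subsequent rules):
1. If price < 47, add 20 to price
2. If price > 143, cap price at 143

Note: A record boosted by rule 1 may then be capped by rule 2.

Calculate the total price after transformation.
985

Step 1: Apply rule 1 to records with price < 47
  - 2 records get bonus of 20
  - Of these, 0 records then exceed 143 and get capped
Step 2: Apply rule 2 to records with price > 143
  - 3 records (original) are capped
Step 3: Calculate final sum = 985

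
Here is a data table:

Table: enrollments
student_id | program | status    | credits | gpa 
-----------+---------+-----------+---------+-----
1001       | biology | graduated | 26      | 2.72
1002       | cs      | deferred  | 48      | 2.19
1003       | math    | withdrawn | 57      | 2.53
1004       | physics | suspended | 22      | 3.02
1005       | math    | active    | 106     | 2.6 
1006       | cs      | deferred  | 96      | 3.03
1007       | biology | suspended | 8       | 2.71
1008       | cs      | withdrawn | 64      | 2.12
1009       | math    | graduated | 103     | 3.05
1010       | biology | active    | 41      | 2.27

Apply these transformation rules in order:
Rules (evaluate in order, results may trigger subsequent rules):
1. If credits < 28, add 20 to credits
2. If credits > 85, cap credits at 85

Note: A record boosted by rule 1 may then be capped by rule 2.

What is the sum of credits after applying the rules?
581

Step 1: Apply rule 1 to records with credits < 28
  - 3 records get bonus of 20
  - Of these, 0 records then exceed 85 and get capped
Step 2: Apply rule 2 to records with credits > 85
  - 3 records (original) are capped
Step 3: Calculate final sum = 581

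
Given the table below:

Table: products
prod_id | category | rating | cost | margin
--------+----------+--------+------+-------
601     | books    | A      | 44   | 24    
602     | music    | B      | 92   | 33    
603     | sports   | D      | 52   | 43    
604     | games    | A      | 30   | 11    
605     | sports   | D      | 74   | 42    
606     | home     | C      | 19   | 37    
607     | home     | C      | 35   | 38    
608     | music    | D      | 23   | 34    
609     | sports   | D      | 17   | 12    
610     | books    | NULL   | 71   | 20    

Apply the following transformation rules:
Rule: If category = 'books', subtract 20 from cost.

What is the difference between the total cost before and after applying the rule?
40

Step 1: Original sum of cost = 457
Step 2: 2 records have category = 'books'
Step 3: Each affected record changes by -20
Step 4: Total change = 2 × -20 = -40
Step 5: New sum = 457 + -40 = 417
Step 6: Difference = |417 - 457| = 40
        (Sum decreased by 40)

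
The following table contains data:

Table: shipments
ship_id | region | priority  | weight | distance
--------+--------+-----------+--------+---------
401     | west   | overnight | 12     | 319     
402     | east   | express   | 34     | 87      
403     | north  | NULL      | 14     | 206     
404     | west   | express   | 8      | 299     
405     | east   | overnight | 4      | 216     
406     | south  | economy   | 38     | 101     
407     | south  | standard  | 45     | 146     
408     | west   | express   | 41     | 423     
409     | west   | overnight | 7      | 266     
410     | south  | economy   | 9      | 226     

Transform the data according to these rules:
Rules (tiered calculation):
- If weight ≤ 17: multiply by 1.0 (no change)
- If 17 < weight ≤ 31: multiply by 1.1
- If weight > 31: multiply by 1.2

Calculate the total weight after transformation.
243.6

Step 1: Tier 1 (weight ≤ 17): 6 records, sum = 54 × 1.0 = 54.0
Step 2: Tier 2 (17 < weight ≤ 31): 0 records, sum = 0 × 1.1 = 0.0
Step 3: Tier 3 (weight > 31): 4 records, sum = 158 × 1.2 = 189.6
Step 4: Final sum = 54.0 + 0.0 + 189.6 = 243.6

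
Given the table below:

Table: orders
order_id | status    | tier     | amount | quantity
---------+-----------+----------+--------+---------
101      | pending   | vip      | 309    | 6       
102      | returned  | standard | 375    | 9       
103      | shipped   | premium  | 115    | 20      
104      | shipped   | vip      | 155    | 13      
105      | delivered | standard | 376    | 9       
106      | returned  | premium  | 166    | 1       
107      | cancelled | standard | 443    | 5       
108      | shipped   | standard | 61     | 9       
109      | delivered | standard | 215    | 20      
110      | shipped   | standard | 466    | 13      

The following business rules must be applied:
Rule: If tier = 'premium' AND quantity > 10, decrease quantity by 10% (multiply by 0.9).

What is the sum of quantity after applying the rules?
103.0

Step 1: Find records where tier = 'premium' AND quantity > 10
Step 2: 1 records match, summing to 20
Step 3: After multiplier: 20 × 0.9 = 18.0
Step 4: Unaffected records sum: 85
Step 5: Final sum = 18.0 + 85 = 103.0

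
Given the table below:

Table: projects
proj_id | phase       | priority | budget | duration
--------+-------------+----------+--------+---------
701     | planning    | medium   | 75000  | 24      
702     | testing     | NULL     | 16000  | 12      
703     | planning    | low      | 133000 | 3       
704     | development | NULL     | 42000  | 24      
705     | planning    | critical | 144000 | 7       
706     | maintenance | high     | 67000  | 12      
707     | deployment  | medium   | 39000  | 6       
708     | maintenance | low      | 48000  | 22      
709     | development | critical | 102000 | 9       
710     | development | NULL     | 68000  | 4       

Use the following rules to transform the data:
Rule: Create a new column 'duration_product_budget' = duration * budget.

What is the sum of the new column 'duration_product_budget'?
7691000

Step 1: For each record, compute duration * budget
Example calculations:
  24 * 75000 = 1800000
  12 * 16000 = 192000
  3 * 133000 = 399000
  ...
Step 2: Sum all derived values
Step 3: Total = 7691000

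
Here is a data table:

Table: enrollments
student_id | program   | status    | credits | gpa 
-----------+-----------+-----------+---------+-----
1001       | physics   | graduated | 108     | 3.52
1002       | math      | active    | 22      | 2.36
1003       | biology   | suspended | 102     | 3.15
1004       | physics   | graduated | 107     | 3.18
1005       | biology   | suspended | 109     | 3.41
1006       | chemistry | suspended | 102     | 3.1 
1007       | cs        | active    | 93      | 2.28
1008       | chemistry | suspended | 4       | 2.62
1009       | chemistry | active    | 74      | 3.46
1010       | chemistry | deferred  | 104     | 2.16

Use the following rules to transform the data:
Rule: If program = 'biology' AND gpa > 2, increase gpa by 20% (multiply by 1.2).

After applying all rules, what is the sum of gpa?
30.55

Step 1: Find records where program = 'biology' AND gpa > 2
Step 2: 2 records match, summing to 6.56
Step 3: After multiplier: 6.56 × 1.2 = 7.87
Step 4: Unaffected records sum: 22.68
Step 5: Final sum = 7.87 + 22.68 = 30.55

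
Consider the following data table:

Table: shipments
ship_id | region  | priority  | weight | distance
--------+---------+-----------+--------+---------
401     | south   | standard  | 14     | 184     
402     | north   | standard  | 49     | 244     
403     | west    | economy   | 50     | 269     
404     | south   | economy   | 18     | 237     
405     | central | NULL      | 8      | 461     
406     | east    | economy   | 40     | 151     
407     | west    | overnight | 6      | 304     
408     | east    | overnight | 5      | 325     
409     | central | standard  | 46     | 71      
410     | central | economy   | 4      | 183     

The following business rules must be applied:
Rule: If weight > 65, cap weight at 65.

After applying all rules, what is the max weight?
50

Step 1: Original maximum weight = 50
Step 2: Check cap of 65 against maximum
Step 3: No records exceed the cap (max 50 <= cap 65), so no capping applies
Step 4: Maximum after transformation = 50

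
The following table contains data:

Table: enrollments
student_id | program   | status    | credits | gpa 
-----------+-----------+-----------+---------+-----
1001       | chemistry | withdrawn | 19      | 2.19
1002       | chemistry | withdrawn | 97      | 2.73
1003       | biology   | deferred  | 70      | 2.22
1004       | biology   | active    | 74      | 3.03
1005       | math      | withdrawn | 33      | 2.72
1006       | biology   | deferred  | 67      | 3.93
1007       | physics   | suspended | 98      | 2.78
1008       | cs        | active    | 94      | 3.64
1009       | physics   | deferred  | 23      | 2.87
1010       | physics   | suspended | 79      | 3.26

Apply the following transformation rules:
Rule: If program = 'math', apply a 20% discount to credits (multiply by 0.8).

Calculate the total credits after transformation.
647.4

Step 1: Records with program = 'math' have total credits = 33
Step 2: Apply multiplier: 33 × 0.8 = 26.4
Step 3: Other records total: 621
Step 4: Final sum = 26.4 + 621 = 647.4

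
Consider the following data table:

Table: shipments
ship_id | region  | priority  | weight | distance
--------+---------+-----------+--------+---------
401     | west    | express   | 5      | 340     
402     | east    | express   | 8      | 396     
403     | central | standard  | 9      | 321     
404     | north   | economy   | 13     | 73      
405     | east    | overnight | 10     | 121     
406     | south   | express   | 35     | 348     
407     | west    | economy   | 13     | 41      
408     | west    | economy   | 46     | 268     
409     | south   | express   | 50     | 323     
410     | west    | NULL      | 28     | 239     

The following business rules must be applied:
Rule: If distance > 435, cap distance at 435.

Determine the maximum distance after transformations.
396

Step 1: Original maximum distance = 396
Step 2: Check cap of 435 against maximum
Step 3: No records exceed the cap (max 396 <= cap 435), so no capping applies
Step 4: Maximum after transformation = 396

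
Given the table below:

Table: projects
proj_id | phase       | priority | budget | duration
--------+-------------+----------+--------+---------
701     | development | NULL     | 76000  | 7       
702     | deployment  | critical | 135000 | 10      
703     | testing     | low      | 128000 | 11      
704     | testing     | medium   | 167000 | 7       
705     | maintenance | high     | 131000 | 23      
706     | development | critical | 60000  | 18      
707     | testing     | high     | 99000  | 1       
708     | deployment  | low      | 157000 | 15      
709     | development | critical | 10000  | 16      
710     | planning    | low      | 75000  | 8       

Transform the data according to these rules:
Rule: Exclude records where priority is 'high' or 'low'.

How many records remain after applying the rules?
5

Step 1: Count records to exclude
  - 2 (high) + 3 (low) = 5 records
Step 2: Total records: 10
Step 3: Remaining = 10 - 5 = 5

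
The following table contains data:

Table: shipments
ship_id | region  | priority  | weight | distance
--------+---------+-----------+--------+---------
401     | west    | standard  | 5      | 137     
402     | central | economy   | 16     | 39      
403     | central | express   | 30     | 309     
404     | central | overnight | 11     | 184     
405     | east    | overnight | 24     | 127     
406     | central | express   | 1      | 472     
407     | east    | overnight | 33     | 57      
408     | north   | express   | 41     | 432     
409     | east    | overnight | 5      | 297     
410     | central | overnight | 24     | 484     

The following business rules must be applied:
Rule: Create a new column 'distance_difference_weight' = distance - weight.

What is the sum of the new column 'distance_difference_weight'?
2348

Step 1: For each record, compute distance - weight
Example calculations:
  137 - 5 = 132
  39 - 16 = 23
  309 - 30 = 279
  ...
Step 2: Sum all derived values
Step 3: Total = 2348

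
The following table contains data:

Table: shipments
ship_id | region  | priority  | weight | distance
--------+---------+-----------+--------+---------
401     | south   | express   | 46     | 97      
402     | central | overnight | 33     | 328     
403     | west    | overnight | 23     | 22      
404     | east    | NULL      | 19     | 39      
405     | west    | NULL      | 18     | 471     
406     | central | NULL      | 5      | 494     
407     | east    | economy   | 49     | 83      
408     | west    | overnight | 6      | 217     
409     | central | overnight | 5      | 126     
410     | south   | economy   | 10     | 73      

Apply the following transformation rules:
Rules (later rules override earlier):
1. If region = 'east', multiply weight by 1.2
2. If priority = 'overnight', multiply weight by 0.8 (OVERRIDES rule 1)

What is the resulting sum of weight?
214.2

Step 1: Rule 2 takes priority for records with priority = 'overnight'
  - 4 records: 67 × 0.8 = 53.6
Step 2: Rule 1 applies to remaining records with region = 'east'
  - 2 records: 68 × 1.2 = 81.6
Step 3: Other records unchanged: 79
Step 4: Final sum = 53.6 + 81.6 + 79 = 214.2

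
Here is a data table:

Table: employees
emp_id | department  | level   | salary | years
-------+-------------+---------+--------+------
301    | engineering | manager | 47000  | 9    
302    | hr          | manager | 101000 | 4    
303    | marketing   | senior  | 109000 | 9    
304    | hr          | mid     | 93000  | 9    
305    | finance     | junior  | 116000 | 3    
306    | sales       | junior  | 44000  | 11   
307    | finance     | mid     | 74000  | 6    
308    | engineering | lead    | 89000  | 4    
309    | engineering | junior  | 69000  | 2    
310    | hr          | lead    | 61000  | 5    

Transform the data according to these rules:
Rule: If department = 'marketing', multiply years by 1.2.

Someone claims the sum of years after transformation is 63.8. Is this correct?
Yes, the result is correct.

Step 1: Calculate the correct sum after transformation
Step 2: Apply multiplier 1.2 to records where department = 'marketing'
Step 3: Correct result = 63.8
Step 4: Claimed result = 63.8
Step 5: 63.8 = 63.8 ✓
Conclusion: The claimed result is correct.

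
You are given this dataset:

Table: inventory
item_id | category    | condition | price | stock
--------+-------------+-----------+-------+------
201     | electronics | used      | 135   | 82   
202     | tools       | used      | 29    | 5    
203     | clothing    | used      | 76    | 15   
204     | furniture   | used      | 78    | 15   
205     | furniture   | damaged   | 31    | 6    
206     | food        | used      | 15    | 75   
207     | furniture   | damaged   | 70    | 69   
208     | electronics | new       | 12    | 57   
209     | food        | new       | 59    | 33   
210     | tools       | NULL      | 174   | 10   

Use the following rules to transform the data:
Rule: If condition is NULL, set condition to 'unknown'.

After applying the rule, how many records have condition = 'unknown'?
1

Step 1: Count records where condition IS NULL
Step 2: Found 1 records with NULL condition
Step 3: These records will have condition set to 'unknown'
Step 4: Records already having condition = 'unknown': 0
Step 5: Answer: 1 + 0 = 1 records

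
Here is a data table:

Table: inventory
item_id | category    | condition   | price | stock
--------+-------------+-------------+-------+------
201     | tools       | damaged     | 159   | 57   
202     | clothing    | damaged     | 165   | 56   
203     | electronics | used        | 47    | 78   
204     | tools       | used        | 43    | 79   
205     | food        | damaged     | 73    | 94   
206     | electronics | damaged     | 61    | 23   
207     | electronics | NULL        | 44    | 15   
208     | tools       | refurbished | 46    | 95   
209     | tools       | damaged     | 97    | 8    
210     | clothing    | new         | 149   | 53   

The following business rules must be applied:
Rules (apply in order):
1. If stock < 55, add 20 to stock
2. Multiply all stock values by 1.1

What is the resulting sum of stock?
701.8

Step 1: Apply Rule 1 - Add 20 to records with stock < 55
  - 4 records affected: 99 + (4 × 20) = 179
  - Unaffected records: 459
  - Sum after Rule 1: 638
Step 2: Apply Rule 2 - Multiply all by 1.1
  - 638 × 1.1 = 701.8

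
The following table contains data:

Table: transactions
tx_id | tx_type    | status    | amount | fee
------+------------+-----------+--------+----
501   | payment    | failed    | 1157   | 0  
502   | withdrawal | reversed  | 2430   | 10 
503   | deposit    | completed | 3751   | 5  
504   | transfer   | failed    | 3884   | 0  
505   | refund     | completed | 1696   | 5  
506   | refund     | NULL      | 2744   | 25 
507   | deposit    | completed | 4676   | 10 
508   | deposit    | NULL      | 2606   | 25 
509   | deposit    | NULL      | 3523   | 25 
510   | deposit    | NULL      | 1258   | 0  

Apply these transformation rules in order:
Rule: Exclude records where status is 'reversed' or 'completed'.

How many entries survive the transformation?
6

Step 1: Count records to exclude
  - 1 (reversed) + 3 (completed) = 4 records
Step 2: Total records: 10
Step 3: Remaining = 10 - 4 = 6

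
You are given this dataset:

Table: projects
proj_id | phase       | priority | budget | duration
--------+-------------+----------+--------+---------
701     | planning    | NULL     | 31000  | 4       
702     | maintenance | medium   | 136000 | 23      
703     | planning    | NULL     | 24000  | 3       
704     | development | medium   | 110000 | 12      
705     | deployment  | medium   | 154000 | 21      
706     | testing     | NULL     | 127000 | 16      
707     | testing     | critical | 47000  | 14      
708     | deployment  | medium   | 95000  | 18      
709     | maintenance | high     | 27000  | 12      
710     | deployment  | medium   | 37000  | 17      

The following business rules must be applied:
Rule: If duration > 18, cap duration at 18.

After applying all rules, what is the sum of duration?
132

Step 1: 2 records have duration > 18
Step 2: These records originally summed to 44
Step 3: After capping: 2 × 18 = 36
Step 4: Unaffected records sum: 96
Step 5: Final sum = 36 + 96 = 132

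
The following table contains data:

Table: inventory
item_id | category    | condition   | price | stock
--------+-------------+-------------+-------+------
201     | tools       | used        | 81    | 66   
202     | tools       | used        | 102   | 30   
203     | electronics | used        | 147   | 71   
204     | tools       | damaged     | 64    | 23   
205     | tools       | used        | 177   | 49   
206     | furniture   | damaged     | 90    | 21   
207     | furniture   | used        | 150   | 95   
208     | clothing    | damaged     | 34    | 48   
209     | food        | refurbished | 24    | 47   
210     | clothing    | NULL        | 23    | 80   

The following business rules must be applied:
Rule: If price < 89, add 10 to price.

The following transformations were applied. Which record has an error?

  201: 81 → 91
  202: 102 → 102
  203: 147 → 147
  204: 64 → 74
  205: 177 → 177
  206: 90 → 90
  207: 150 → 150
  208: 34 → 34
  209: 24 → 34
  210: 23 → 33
Record 208 has an error. The correct transformed value should be 44, not 34.

Step 1: Check each record against the rule
Step 2: Record 208 has price = 34
Step 3: Since 34 < 89, the bonus should have been applied
Step 4: Correct value = 44, but claimed value = 34
Conclusion: Record 208 has the error.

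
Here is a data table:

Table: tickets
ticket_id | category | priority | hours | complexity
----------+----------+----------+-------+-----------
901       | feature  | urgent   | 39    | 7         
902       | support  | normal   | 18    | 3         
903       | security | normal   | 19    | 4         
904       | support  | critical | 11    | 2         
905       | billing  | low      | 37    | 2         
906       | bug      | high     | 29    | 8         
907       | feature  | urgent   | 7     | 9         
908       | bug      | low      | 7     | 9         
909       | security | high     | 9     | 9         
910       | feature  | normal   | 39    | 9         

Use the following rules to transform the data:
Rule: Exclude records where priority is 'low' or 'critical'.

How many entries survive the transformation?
7

Step 1: Count records to exclude
  - 2 (low) + 1 (critical) = 3 records
Step 2: Total records: 10
Step 3: Remaining = 10 - 3 = 7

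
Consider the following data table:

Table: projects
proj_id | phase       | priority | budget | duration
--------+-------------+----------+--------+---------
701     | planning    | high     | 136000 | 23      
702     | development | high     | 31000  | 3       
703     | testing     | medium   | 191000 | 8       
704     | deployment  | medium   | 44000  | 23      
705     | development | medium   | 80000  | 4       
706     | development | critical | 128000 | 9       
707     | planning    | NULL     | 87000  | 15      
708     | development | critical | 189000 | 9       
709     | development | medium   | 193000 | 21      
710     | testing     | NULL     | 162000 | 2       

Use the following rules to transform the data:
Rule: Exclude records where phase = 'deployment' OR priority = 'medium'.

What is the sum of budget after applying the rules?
733000

Step 1: Find records where phase = 'deployment' OR priority = 'medium'
Step 2: 4 records match, summing to 508000
Step 3: Original sum: 1241000
Step 4: Remaining sum = 1241000 - 508000 = 733000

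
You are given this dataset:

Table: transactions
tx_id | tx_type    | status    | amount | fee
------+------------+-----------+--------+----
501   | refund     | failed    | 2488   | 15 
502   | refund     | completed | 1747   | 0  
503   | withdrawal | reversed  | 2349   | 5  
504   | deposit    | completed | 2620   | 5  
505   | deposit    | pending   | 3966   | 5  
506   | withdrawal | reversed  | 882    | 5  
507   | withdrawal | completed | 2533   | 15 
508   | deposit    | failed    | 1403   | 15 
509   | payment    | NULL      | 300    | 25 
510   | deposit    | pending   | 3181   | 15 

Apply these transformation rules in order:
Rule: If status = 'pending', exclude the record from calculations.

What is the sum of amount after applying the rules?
14322

Step 1: Identify records where status = 'pending'
Step 2: The excluded records sum to 7147
Step 3: Original total amount = 21469
Step 4: Remaining total = 21469 - 7147 = 14322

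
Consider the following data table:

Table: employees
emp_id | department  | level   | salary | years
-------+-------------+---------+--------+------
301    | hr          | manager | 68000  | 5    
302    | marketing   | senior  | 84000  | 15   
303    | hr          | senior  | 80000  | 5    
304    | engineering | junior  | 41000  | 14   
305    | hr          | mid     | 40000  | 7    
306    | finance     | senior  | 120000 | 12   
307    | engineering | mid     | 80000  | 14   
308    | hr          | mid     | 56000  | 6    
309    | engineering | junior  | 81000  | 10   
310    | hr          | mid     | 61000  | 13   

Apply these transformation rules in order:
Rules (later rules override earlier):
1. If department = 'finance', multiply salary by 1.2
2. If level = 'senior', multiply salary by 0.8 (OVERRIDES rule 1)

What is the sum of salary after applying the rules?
654200.0

Step 1: Rule 2 takes priority for records with level = 'senior'
  - 3 records: 284000 × 0.8 = 227200.0
Step 2: Rule 1 applies to remaining records with department = 'finance'
  - 0 records: 0 × 1.2 = 0.0
Step 3: Other records unchanged: 427000
Step 4: Final sum = 227200.0 + 0.0 + 427000 = 654200.0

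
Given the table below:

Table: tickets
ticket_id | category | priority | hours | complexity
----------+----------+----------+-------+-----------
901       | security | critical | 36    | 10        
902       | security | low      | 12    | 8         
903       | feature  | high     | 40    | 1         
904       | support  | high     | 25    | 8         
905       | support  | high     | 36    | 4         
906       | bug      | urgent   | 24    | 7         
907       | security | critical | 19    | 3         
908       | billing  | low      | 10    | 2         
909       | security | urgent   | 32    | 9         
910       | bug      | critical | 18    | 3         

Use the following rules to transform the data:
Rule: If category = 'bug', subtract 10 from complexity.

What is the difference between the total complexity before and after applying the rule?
20

Step 1: Original sum of complexity = 55
Step 2: 2 records have category = 'bug'
Step 3: Each affected record changes by -10
Step 4: Total change = 2 × -10 = -20
Step 5: New sum = 55 + -20 = 35
Step 6: Difference = |35 - 55| = 20
        (Sum decreased by 20)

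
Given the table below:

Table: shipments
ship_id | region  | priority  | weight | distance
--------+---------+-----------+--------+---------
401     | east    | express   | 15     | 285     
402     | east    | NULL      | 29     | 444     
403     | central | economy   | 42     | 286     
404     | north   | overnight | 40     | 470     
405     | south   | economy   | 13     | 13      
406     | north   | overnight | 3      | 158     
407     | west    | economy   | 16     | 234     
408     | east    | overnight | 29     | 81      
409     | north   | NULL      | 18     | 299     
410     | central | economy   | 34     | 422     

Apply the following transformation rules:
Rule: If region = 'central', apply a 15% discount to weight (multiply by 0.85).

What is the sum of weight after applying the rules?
227.6

Step 1: Records with region = 'central' have total weight = 76
Step 2: Apply multiplier: 76 × 0.85 = 64.6
Step 3: Other records total: 163
Step 4: Final sum = 64.6 + 163 = 227.6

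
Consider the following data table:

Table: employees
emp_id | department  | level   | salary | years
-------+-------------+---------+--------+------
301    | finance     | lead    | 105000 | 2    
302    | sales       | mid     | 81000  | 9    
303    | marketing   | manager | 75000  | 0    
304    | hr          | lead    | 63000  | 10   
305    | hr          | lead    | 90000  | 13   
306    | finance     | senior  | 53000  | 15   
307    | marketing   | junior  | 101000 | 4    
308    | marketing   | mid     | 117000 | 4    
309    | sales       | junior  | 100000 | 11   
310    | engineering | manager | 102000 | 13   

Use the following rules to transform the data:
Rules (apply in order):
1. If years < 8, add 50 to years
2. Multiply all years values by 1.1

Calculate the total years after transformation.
309.1

Step 1: Apply Rule 1 - Add 50 to records with years < 8
  - 4 records affected: 10 + (4 × 50) = 210
  - Unaffected records: 71
  - Sum after Rule 1: 281
Step 2: Apply Rule 2 - Multiply all by 1.1
  - 281 × 1.1 = 309.1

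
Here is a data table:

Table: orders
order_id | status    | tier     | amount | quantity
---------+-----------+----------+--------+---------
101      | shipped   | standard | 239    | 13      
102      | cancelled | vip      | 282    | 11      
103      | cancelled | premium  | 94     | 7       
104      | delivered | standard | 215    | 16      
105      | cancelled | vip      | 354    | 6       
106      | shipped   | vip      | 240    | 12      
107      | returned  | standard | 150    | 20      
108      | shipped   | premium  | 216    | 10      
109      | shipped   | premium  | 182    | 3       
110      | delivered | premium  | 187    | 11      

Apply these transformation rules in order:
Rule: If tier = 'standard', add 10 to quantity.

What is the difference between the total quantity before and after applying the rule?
30

Step 1: Original sum of quantity = 109
Step 2: 3 records have tier = 'standard'
Step 3: Each affected record changes by 10
Step 4: Total change = 3 × 10 = 30
Step 5: New sum = 109 + 30 = 139
Step 6: Difference = |139 - 109| = 30
        (Sum increased by 30)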